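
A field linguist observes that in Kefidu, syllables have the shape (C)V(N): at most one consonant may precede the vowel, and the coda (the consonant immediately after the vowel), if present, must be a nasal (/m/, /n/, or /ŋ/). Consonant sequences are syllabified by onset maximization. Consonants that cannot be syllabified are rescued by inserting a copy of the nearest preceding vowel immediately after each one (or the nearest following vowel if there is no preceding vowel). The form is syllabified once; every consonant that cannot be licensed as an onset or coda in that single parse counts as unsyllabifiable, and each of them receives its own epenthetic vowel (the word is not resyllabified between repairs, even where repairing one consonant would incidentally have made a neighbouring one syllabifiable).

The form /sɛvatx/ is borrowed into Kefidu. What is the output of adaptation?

Under (C)V(N), the unsyllabifiable consonants are /t/, /x/ (only a nasal (/m/, /n/, or /ŋ/) is licensed in coda position; onsets are limited to one consonant).
Epenthesis after each stranded consonant: /t/ → /ta/, /x/ → /xa/.

sɛvataxa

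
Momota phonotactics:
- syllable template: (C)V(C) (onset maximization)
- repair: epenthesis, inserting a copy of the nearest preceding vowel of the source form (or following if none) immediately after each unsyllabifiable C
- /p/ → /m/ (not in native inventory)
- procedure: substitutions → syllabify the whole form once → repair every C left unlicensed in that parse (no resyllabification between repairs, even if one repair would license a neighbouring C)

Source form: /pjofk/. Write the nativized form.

Substitution: /p/ → /m/, giving /mjofk/.
Syllabifying with onset maximization leaves /m/, /k/ stranded (at most one coda consonant is licensed; onsets are limited to one consonant).
Epenthesis after each stranded consonant: /m/ → /mo/, /k/ → /ko/.

mojofko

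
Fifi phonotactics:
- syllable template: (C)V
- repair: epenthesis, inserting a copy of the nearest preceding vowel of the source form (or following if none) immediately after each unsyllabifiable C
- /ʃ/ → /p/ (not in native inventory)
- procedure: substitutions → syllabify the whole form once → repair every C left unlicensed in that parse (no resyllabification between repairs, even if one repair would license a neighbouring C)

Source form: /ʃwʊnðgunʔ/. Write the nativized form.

Substitution: /ʃ/ → /p/, giving /pwʊnðgunʔ/.
The consonants /p/, /n/, /ð/, /n/, /ʔ/ cannot be parsed into a legal (C)V syllable (no codas are permitted; onsets are limited to one consonant).
Each unlicensed consonant becomes the onset of a new syllable: /p/ → /pʊ/, /n/ → /nʊ/, /ð/ → /ðʊ/, /n/ → /nu/, /ʔ/ → /ʔu/.

pʊwʊnʊðʊgunuʔu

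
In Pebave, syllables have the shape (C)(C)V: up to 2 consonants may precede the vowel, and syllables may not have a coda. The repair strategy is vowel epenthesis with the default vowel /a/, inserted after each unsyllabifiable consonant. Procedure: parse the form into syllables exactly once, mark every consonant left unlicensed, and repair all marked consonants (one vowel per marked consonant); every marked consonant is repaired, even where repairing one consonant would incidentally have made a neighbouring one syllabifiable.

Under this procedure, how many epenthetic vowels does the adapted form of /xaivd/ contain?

2

The unsyllabifiable consonants are /v/, /d/; each receives one epenthetic vowel.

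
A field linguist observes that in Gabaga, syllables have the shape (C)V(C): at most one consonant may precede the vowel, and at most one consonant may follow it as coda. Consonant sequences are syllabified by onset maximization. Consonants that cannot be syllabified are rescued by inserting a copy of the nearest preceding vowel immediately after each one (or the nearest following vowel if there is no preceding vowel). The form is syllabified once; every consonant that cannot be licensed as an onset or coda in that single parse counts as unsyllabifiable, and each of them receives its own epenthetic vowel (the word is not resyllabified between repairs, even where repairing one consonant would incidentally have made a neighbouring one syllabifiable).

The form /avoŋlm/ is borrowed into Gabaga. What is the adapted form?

The consonants /l/, /m/ cannot be parsed into a legal (C)V(C) syllable (at most one coda consonant is licensed; onsets are limited to one consonant).
Each unlicensed consonant becomes the onset of a new syllable: /l/ → /lo/, /m/ → /mo/.

avoŋlomo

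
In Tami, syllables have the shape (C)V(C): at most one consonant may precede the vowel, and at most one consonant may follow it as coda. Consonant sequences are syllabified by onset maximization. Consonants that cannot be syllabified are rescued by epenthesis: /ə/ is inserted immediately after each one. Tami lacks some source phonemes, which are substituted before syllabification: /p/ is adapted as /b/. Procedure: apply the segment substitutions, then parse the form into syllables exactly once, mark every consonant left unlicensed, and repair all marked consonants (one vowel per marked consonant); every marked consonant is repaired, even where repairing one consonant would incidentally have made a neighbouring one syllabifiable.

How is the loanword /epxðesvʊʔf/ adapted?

Substitution: /p/ → /b/, giving /ebxðesvʊʔf/.
The consonants /x/, /f/ cannot be parsed into a legal (C)V(C) syllable (at most one coda consonant is licensed; onsets are limited to one consonant).
Epenthesis after each stranded consonant: /x/ → /xə/, /f/ → /fə/.

ebxəðesvʊʔfə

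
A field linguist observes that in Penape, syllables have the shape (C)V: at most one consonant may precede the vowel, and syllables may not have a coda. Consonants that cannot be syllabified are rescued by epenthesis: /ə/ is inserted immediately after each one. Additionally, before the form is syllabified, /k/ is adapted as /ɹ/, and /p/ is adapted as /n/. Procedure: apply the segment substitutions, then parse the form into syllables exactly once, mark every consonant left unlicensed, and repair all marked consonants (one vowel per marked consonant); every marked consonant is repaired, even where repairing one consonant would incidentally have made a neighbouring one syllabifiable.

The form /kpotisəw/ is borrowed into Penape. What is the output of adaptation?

Substitution: /k/ → /ɹ/, /p/ → /n/, giving /ɹnotisəw/.
Under (C)V, the unsyllabifiable consonants are /ɹ/, /w/ (no codas are permitted; onsets are limited to one consonant).
Epenthesis after each stranded consonant: /ɹ/ → /ɹə/, /w/ → /wə/.

ɹənotisəwə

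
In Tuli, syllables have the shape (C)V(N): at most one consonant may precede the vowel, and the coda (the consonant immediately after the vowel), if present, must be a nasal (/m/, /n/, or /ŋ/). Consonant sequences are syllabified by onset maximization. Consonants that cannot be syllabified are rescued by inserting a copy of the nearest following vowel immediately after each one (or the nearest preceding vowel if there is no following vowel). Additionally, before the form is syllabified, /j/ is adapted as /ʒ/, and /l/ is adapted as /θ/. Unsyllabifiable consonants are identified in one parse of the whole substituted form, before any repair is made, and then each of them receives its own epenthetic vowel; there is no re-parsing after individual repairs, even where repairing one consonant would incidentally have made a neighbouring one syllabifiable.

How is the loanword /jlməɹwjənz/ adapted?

ʒəθəməɹəwəʒənzə

Substitution: /j/ → /ʒ/, /l/ → /θ/, giving /ʒθməɹwʒənz/.
The consonants /ʒ/, /θ/, /ɹ/, /w/, /z/ cannot be parsed into a legal (C)V(N) syllable (only a nasal (/m/, /n/, or /ŋ/) is licensed in coda position; onsets are limited to one consonant).
Epenthesis after each stranded consonant: /ʒ/ → /ʒə/, /θ/ → /θə/, /ɹ/ → /ɹə/, /w/ → /wə/, /z/ → /zə/.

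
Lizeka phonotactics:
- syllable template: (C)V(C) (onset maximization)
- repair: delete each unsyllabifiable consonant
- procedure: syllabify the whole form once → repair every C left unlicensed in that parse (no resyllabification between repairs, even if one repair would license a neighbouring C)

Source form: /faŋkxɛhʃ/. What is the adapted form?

Under (C)V(C), the unsyllabifiable consonants are /k/, /ʃ/ (at most one coda consonant is licensed; onsets are limited to one consonant).
Deleting the stranded consonants removes /k/, /ʃ/.

faŋxɛh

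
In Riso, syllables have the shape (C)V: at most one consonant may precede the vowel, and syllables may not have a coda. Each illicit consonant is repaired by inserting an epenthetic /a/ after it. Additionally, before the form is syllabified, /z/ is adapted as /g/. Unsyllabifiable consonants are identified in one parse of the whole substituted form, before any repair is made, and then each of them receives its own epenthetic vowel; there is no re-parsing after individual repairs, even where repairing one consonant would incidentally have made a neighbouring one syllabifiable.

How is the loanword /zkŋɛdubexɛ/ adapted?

Substitution: /z/ → /g/, giving /gkŋɛdubexɛ/.
The consonants /g/, /k/ cannot be parsed into a legal (C)V syllable (no codas are permitted; onsets are limited to one consonant).
Inserting the epenthetic vowel yields /g/ → /ga/, /k/ → /ka/.

gakaŋɛdubexɛ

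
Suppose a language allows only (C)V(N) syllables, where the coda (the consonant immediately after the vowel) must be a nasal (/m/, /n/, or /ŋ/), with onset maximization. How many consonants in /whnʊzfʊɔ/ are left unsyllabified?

The consonants /w/, /h/, /z/ cannot be parsed into a legal (C)V(N) syllable (only a nasal (/m/, /n/, or /ŋ/) is licensed in coda position; onsets are limited to one consonant).

3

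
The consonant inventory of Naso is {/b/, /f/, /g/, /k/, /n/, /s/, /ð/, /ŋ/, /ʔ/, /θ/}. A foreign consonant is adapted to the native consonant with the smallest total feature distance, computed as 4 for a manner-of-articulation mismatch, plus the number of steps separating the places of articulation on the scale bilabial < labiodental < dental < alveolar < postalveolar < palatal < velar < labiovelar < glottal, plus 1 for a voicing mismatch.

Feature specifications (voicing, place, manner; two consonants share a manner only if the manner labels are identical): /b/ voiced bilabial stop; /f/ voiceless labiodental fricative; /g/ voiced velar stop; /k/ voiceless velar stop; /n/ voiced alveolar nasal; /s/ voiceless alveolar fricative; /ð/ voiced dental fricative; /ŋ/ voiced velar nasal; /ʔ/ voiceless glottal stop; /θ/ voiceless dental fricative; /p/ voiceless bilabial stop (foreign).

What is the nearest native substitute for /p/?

b

/b/ is closest: same manner (stop), place distance 0 (bilabial→bilabial), voicing differs (+1); total 1. Next closest is /f/ at distance 5.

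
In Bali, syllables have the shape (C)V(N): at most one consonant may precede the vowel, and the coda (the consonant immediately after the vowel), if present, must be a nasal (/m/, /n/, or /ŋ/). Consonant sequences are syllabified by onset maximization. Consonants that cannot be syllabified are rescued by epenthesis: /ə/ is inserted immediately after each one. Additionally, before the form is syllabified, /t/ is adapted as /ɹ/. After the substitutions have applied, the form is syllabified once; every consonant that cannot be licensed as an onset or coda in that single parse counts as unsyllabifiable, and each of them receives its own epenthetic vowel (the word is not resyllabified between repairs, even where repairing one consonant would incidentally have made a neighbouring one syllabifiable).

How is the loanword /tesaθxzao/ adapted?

ɹesaθəxəzao

Substitution: /t/ → /ɹ/, giving /ɹesaθxzao/.
Syllabifying with onset maximization leaves /θ/, /x/ stranded (only a nasal (/m/, /n/, or /ŋ/) is licensed in coda position; onsets are limited to one consonant).
Each unlicensed consonant becomes the onset of a new syllable: /θ/ → /θə/, /x/ → /xə/.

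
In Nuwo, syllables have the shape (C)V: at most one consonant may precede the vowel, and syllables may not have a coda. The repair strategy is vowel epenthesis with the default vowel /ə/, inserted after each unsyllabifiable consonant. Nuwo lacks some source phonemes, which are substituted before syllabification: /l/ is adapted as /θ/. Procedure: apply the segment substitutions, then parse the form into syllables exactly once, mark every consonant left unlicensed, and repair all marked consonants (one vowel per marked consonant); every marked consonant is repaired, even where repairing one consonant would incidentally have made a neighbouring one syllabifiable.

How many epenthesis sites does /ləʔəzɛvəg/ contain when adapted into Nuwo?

1

After substitution the input is /θəʔəzɛvəg/.
The unsyllabifiable consonants are /g/; each receives one epenthetic vowel.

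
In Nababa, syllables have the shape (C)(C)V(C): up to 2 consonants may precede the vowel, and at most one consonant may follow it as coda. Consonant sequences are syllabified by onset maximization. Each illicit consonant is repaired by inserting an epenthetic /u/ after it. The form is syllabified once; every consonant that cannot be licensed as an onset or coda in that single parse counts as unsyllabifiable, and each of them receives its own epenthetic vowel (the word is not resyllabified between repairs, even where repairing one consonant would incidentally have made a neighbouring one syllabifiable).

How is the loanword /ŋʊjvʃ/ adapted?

Under (C)(C)V(C), the unsyllabifiable consonants are /v/, /ʃ/ (at most one coda consonant is licensed; onsets may contain at most 2 consonants).
Epenthesis after each stranded consonant: /v/ → /vu/, /ʃ/ → /ʃu/.

ŋʊjvuʃu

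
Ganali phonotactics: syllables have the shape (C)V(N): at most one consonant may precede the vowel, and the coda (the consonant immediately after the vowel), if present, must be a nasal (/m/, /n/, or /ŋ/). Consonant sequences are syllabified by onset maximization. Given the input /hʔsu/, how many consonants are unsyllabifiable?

2

The consonants /h/, /ʔ/ cannot be parsed into a legal (C)V(N) syllable (only a nasal (/m/, /n/, or /ŋ/) is licensed in coda position; onsets are limited to one consonant).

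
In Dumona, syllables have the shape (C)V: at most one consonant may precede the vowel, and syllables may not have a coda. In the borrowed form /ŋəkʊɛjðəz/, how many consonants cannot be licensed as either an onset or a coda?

2

The consonants /j/, /z/ cannot be parsed into a legal (C)V syllable (no codas are permitted; onsets are limited to one consonant).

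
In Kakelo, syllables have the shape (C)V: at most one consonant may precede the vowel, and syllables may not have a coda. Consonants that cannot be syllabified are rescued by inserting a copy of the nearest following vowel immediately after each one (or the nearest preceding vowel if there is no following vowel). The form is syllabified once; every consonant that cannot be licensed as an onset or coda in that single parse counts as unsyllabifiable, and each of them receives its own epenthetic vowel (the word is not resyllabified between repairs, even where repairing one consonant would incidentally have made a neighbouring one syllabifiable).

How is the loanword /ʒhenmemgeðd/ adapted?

The consonants /ʒ/, /n/, /m/, /ð/, /d/ cannot be parsed into a legal (C)V syllable (no codas are permitted; onsets are limited to one consonant).
Epenthesis after each stranded consonant: /ʒ/ → /ʒe/, /n/ → /ne/, /m/ → /me/, /ð/ → /ðe/, /d/ → /de/.

ʒehenememegeðede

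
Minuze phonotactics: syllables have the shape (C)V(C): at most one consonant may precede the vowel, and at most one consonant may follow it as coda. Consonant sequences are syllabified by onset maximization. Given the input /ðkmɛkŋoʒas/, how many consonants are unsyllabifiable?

Under (C)V(C), the unsyllabifiable consonants are /ð/, /k/ (at most one coda consonant is licensed; onsets are limited to one consonant).

2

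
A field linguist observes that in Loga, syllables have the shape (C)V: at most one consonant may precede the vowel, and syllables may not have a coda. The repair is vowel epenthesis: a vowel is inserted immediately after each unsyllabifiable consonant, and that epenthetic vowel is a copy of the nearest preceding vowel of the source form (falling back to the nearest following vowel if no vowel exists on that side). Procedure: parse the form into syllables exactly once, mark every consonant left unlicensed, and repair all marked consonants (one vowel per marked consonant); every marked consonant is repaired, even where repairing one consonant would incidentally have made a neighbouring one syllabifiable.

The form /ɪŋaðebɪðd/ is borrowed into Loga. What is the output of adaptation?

ɪŋaðebɪðɪdɪ

The consonants /ð/, /d/ cannot be parsed into a legal (C)V syllable (no codas are permitted; onsets are limited to one consonant).
Inserting the epenthetic vowel yields /ð/ → /ðɪ/, /d/ → /dɪ/.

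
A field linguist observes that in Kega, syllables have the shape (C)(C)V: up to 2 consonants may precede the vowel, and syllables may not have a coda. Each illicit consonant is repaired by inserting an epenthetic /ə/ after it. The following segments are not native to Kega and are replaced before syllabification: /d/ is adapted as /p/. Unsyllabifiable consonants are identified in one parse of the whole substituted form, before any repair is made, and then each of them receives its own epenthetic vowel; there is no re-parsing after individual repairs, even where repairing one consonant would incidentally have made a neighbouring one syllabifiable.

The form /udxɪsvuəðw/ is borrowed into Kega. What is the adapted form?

Substitution: /d/ → /p/, giving /upxɪsvuəðw/.
Syllabifying with onset maximization leaves /ð/, /w/ stranded (no codas are permitted; onsets may contain at most 2 consonants).
Each unlicensed consonant becomes the onset of a new syllable: /ð/ → /ðə/, /w/ → /wə/.

upxɪsvuəðəwə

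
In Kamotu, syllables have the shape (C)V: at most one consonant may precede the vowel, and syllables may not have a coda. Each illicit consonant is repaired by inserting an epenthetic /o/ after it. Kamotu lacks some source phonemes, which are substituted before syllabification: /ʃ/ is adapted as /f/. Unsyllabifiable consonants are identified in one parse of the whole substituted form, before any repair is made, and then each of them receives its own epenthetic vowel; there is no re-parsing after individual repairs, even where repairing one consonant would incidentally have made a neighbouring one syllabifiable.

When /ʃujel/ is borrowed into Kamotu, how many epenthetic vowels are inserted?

After substitution the input is /fujel/.
The unsyllabifiable consonants are /l/; each receives one epenthetic vowel.

1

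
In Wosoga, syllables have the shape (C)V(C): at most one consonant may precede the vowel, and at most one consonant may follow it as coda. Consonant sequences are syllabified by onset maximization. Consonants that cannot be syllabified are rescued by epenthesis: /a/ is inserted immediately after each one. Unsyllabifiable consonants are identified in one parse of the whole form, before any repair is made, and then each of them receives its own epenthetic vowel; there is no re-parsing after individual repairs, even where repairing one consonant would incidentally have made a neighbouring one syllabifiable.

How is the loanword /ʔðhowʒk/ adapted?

Under (C)V(C), the unsyllabifiable consonants are /ʔ/, /ð/, /ʒ/, /k/ (at most one coda consonant is licensed; onsets are limited to one consonant).
Inserting the epenthetic vowel yields /ʔ/ → /ʔa/, /ð/ → /ða/, /ʒ/ → /ʒa/, /k/ → /ka/.

ʔaðahowʒaka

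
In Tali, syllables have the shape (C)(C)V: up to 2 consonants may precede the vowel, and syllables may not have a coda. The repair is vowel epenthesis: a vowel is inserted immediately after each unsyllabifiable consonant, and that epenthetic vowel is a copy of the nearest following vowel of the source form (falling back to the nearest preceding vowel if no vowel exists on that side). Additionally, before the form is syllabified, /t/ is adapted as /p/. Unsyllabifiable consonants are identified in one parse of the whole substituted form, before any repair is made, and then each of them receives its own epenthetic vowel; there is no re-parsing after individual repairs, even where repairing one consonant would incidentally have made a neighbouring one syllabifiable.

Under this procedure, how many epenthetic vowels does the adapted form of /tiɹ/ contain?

1

After substitution the input is /piɹ/.
The unsyllabifiable consonants are /ɹ/; each receives one epenthetic vowel.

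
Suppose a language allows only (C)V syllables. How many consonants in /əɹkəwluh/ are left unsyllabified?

The consonants /ɹ/, /w/, /h/ cannot be parsed into a legal (C)V syllable (no codas are permitted; onsets are limited to one consonant).

3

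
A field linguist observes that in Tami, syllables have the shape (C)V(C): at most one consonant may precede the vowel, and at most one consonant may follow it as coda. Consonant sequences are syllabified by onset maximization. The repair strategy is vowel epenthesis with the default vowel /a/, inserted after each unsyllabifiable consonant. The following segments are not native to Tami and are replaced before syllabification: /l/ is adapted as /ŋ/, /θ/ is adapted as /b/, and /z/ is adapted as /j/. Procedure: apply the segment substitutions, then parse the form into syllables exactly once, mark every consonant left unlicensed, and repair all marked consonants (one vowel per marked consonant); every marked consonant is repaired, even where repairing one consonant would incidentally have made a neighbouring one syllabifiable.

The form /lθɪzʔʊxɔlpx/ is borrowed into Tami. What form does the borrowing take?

ŋabɪjʔʊxɔŋpaxa

Substitution: /l/ → /ŋ/, /θ/ → /b/, /z/ → /j/, giving /ŋbɪjʔʊxɔŋpx/.
The consonants /ŋ/, /p/, /x/ cannot be parsed into a legal (C)V(C) syllable (at most one coda consonant is licensed; onsets are limited to one consonant).
Inserting the epenthetic vowel yields /ŋ/ → /ŋa/, /p/ → /pa/, /x/ → /xa/.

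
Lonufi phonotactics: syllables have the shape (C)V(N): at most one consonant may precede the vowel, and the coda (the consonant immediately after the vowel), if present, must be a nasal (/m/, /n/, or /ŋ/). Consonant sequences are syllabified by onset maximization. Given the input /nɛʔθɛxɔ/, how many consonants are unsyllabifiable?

1

Syllabifying with onset maximization leaves /ʔ/ stranded (only a nasal (/m/, /n/, or /ŋ/) is licensed in coda position; onsets are limited to one consonant).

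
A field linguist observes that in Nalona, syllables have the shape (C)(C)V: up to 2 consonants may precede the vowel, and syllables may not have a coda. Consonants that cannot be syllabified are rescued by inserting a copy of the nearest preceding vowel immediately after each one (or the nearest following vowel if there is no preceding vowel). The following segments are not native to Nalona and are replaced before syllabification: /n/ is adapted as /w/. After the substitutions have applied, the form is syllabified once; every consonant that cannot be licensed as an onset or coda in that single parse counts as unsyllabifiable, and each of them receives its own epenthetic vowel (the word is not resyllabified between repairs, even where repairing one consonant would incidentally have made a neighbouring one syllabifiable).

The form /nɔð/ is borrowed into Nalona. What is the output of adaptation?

Substitution: /n/ → /w/, giving /wɔð/.
Syllabifying with onset maximization leaves /ð/ stranded (no codas are permitted; onsets may contain at most 2 consonants).
Inserting the epenthetic vowel yields /ð/ → /ðɔ/.

wɔðɔ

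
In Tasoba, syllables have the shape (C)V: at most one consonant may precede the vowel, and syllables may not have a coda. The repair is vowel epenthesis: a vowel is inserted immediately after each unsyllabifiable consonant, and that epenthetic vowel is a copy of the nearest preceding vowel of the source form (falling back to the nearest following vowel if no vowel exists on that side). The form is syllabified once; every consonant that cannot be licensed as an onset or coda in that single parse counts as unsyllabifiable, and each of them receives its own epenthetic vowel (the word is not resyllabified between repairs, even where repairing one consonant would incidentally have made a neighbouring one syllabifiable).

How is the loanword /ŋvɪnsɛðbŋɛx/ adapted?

ŋɪvɪnɪsɛðɛbɛŋɛxɛ

Syllabifying with onset maximization leaves /ŋ/, /n/, /ð/, /b/, /x/ stranded (no codas are permitted; onsets are limited to one consonant).
Each unlicensed consonant becomes the onset of a new syllable: /ŋ/ → /ŋɪ/, /n/ → /nɪ/, /ð/ → /ðɛ/, /b/ → /bɛ/, /x/ → /xɛ/.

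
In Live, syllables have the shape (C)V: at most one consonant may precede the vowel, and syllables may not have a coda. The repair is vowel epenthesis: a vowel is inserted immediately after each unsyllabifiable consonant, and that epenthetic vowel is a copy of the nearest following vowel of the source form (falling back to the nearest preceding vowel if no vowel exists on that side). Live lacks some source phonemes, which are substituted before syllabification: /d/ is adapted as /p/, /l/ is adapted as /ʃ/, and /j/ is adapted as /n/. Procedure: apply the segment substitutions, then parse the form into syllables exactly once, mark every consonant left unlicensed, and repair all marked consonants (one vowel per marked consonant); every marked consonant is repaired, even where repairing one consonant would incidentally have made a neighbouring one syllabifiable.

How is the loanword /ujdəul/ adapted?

Substitution: /j/ → /n/, /d/ → /p/, /l/ → /ʃ/, giving /unpəuʃ/.
Under (C)V, the unsyllabifiable consonants are /n/, /ʃ/ (no codas are permitted; onsets are limited to one consonant).
Inserting the epenthetic vowel yields /n/ → /nə/, /ʃ/ → /ʃu/.

unəpəuʃu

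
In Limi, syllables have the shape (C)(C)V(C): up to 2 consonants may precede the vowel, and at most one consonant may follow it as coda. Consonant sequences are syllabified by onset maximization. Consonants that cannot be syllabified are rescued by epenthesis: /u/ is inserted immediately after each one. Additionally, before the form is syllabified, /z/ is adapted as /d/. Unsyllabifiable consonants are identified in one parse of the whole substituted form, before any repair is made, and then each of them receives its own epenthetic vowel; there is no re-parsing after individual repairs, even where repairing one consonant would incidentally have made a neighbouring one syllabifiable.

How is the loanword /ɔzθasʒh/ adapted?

ɔdθasʒuhu

Substitution: /z/ → /d/, giving /ɔdθasʒh/.
Syllabifying with onset maximization leaves /ʒ/, /h/ stranded (at most one coda consonant is licensed; onsets may contain at most 2 consonants).
Epenthesis after each stranded consonant: /ʒ/ → /ʒu/, /h/ → /hu/.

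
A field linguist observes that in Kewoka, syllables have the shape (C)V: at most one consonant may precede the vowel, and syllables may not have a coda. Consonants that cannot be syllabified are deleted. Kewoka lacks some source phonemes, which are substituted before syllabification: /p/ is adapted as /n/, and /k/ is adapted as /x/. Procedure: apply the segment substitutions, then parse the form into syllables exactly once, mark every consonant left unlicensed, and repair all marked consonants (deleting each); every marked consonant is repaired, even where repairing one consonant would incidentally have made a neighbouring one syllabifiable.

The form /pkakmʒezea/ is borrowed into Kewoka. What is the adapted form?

xaʒezea

Substitution: /p/ → /n/, /k/ → /x/, giving /nxaxmʒezea/.
The consonants /n/, /x/, /m/ cannot be parsed into a legal (C)V syllable (no codas are permitted; onsets are limited to one consonant).
Deletion applies to /n/, /x/, /m/.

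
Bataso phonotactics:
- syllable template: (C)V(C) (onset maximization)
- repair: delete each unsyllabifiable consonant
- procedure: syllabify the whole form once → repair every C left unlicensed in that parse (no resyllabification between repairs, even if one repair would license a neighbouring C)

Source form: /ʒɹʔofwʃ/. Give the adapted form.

Syllabifying with onset maximization leaves /ʒ/, /ɹ/, /w/, /ʃ/ stranded (at most one coda consonant is licensed; onsets are limited to one consonant).
Each unlicensed consonant is deleted: /ʒ/, /ɹ/, /w/, /ʃ/.

ʔof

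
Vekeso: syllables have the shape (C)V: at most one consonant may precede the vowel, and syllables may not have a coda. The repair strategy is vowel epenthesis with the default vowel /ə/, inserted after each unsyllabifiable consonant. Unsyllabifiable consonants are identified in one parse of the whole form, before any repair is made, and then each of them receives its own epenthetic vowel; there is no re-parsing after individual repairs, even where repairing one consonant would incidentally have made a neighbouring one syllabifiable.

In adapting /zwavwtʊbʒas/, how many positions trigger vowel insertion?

5

The unsyllabifiable consonants are /z/, /v/, /w/, /b/, /s/; each receives one epenthetic vowel.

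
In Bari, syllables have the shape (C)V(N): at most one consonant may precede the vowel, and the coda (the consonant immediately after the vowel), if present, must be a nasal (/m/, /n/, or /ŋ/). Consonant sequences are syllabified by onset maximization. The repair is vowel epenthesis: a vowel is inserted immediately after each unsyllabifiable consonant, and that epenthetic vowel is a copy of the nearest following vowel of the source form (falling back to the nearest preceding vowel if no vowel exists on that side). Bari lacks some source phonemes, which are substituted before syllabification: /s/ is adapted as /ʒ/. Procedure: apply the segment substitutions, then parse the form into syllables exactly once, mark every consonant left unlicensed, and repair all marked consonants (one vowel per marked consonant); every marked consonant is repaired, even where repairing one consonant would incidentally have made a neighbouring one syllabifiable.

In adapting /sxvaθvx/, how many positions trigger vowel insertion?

After substitution the input is /ʒxvaθvx/.
The unsyllabifiable consonants are /ʒ/, /x/, /θ/, /v/, /x/; each receives one epenthetic vowel.

5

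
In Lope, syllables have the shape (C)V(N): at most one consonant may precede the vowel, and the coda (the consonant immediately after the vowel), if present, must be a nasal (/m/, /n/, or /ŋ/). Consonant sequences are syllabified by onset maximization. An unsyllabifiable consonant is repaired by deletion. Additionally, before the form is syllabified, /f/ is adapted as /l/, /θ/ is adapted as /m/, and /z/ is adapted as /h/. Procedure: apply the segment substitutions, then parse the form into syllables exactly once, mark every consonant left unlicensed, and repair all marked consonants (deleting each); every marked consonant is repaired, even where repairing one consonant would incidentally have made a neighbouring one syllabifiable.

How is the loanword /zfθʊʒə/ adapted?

Substitution: /z/ → /h/, /f/ → /l/, /θ/ → /m/, giving /hlmʊʒə/.
Syllabifying with onset maximization leaves /h/, /l/ stranded (only a nasal (/m/, /n/, or /ŋ/) is licensed in coda position; onsets are limited to one consonant).
Each unlicensed consonant is deleted: /h/, /l/.

mʊʒə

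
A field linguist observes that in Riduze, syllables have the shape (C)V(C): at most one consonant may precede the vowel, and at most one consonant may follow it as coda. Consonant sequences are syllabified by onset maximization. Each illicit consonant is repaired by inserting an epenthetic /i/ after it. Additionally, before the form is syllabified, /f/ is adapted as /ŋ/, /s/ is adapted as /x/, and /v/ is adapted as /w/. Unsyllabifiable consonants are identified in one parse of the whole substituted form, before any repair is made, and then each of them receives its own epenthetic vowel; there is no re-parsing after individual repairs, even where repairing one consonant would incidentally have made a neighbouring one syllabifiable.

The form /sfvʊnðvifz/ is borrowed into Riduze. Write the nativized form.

xiŋiwʊnðiwiŋzi

Substitution: /s/ → /x/, /f/ → /ŋ/, /v/ → /w/, giving /xŋwʊnðwiŋz/.
Syllabifying with onset maximization leaves /x/, /ŋ/, /ð/, /z/ stranded (at most one coda consonant is licensed; onsets are limited to one consonant).
Inserting the epenthetic vowel yields /x/ → /xi/, /ŋ/ → /ŋi/, /ð/ → /ði/, /z/ → /zi/.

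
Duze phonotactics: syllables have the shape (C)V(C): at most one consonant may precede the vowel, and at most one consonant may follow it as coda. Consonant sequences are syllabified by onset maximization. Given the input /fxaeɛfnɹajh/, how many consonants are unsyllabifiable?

Under (C)V(C), the unsyllabifiable consonants are /f/, /n/, /h/ (at most one coda consonant is licensed; onsets are limited to one consonant).

3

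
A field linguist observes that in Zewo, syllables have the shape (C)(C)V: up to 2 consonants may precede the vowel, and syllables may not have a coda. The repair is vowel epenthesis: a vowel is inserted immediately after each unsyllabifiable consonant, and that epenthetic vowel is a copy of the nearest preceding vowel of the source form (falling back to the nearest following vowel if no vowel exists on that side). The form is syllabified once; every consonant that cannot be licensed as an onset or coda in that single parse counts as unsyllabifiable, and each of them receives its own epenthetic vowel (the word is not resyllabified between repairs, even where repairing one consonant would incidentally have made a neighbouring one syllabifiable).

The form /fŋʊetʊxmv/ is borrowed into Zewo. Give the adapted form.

The consonants /x/, /m/, /v/ cannot be parsed into a legal (C)(C)V syllable (no codas are permitted; onsets may contain at most 2 consonants).
Each unlicensed consonant becomes the onset of a new syllable: /x/ → /xʊ/, /m/ → /mʊ/, /v/ → /vʊ/.

fŋʊetʊxʊmʊvʊ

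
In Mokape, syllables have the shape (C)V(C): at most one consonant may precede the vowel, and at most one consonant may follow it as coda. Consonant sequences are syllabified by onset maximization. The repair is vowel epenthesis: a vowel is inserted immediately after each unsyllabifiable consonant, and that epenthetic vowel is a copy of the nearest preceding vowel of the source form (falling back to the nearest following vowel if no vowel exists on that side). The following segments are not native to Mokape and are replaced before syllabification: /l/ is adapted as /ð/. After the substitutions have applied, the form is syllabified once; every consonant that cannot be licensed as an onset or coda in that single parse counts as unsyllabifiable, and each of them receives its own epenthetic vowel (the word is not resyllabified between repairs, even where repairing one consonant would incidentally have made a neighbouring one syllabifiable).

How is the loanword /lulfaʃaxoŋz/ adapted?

Substitution: /l/ → /ð/, giving /ðuðfaʃaxoŋz/.
Syllabifying with onset maximization leaves /z/ stranded (at most one coda consonant is licensed; onsets are limited to one consonant).
Inserting the epenthetic vowel yields /z/ → /zo/.

ðuðfaʃaxoŋzo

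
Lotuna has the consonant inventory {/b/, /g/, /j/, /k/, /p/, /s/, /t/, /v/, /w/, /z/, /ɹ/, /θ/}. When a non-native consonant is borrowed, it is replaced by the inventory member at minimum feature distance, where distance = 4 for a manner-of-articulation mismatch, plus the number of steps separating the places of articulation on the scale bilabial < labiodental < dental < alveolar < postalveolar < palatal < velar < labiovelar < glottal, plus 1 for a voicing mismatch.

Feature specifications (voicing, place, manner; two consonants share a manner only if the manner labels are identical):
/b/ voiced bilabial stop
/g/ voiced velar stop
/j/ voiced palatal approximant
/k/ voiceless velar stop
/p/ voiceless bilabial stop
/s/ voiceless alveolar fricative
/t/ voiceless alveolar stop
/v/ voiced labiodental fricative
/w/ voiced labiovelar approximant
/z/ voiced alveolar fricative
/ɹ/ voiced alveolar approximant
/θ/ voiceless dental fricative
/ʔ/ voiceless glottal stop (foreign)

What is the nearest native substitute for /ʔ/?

/k/ is closest: same manner (stop), place distance 2 (glottal→velar), same voicing; total 2. Next closest is /g/ at distance 3.

k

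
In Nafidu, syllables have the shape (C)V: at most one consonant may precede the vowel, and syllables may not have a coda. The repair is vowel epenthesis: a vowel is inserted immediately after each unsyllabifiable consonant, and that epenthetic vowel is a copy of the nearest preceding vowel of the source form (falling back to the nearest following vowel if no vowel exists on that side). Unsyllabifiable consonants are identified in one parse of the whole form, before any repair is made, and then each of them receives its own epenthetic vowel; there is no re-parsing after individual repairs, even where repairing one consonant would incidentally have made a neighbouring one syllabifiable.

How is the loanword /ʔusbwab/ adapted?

The consonants /s/, /b/, /b/ cannot be parsed into a legal (C)V syllable (no codas are permitted; onsets are limited to one consonant).
Inserting the epenthetic vowel yields /s/ → /su/, /b/ → /bu/, /b/ → /ba/.

ʔusubuwaba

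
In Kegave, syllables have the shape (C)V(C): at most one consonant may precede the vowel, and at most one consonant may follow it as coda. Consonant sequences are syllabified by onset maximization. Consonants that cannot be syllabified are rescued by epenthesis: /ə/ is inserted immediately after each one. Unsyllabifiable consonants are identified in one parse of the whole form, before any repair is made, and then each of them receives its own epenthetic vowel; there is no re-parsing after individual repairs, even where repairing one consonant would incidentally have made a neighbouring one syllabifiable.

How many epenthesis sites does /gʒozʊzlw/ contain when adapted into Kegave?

3

The unsyllabifiable consonants are /g/, /l/, /w/; each receives one epenthetic vowel.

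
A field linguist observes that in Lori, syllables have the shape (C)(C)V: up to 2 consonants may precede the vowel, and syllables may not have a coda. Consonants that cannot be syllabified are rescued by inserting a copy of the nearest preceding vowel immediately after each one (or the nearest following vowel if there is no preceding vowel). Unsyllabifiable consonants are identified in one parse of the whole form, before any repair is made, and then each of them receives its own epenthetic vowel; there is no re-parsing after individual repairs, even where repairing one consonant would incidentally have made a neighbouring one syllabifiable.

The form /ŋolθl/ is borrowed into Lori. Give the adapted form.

The consonants /l/, /θ/, /l/ cannot be parsed into a legal (C)(C)V syllable (no codas are permitted; onsets may contain at most 2 consonants).
Each unlicensed consonant becomes the onset of a new syllable: /l/ → /lo/, /θ/ → /θo/, /l/ → /lo/.

ŋoloθolo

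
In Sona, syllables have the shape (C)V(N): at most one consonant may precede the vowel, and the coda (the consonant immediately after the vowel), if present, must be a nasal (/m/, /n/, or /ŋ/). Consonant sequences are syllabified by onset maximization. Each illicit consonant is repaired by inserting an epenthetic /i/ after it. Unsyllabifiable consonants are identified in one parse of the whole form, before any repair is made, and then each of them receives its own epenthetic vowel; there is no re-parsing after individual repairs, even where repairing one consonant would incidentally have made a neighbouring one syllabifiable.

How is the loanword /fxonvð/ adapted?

fixonviði

Syllabifying with onset maximization leaves /f/, /v/, /ð/ stranded (only a nasal (/m/, /n/, or /ŋ/) is licensed in coda position; onsets are limited to one consonant).
Inserting the epenthetic vowel yields /f/ → /fi/, /v/ → /vi/, /ð/ → /ði/.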